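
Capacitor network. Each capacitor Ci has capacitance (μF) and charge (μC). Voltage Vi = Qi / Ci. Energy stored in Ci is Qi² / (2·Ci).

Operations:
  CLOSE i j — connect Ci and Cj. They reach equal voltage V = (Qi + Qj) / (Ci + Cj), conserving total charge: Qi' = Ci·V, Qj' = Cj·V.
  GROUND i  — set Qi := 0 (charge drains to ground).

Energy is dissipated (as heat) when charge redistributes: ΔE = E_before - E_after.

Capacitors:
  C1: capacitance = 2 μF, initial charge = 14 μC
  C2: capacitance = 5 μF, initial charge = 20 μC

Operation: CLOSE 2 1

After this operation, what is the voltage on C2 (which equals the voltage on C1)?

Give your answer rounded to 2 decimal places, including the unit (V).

Answer: 4.86 V

Derivation:
Initial: C1(2μF, Q=14μC, V=7.00V), C2(5μF, Q=20μC, V=4.00V)
Op 1: CLOSE 2-1: Q_total=34.00, C_total=7.00, V=4.86; Q2=24.29, Q1=9.71; dissipated=6.429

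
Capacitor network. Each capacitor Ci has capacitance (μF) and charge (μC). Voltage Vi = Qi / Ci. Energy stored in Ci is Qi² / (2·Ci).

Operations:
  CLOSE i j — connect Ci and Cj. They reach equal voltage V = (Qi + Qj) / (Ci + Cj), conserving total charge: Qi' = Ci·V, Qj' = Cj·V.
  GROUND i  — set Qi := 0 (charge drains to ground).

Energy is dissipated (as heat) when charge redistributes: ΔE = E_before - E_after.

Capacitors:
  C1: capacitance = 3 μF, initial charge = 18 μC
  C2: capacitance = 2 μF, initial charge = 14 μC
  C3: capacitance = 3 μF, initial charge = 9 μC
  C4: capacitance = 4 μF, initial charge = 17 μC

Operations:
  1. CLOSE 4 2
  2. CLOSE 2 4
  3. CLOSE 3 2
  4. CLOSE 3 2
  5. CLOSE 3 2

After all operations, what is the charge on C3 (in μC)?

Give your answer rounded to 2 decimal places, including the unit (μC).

Answer: 11.60 μC

Derivation:
Initial: C1(3μF, Q=18μC, V=6.00V), C2(2μF, Q=14μC, V=7.00V), C3(3μF, Q=9μC, V=3.00V), C4(4μF, Q=17μC, V=4.25V)
Op 1: CLOSE 4-2: Q_total=31.00, C_total=6.00, V=5.17; Q4=20.67, Q2=10.33; dissipated=5.042
Op 2: CLOSE 2-4: Q_total=31.00, C_total=6.00, V=5.17; Q2=10.33, Q4=20.67; dissipated=0.000
Op 3: CLOSE 3-2: Q_total=19.33, C_total=5.00, V=3.87; Q3=11.60, Q2=7.73; dissipated=2.817
Op 4: CLOSE 3-2: Q_total=19.33, C_total=5.00, V=3.87; Q3=11.60, Q2=7.73; dissipated=0.000
Op 5: CLOSE 3-2: Q_total=19.33, C_total=5.00, V=3.87; Q3=11.60, Q2=7.73; dissipated=0.000
Final charges: Q1=18.00, Q2=7.73, Q3=11.60, Q4=20.67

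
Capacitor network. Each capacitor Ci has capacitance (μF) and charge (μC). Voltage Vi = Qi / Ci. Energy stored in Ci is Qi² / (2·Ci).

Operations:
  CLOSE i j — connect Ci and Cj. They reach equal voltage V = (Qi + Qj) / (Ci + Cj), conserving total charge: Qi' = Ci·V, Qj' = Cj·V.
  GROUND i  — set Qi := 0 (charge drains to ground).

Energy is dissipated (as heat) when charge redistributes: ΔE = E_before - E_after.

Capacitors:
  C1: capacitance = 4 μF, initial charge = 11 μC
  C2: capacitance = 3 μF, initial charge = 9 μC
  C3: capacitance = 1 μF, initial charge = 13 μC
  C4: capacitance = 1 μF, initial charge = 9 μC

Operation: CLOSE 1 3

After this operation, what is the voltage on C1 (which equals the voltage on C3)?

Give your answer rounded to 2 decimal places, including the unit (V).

Initial: C1(4μF, Q=11μC, V=2.75V), C2(3μF, Q=9μC, V=3.00V), C3(1μF, Q=13μC, V=13.00V), C4(1μF, Q=9μC, V=9.00V)
Op 1: CLOSE 1-3: Q_total=24.00, C_total=5.00, V=4.80; Q1=19.20, Q3=4.80; dissipated=42.025

Answer: 4.80 V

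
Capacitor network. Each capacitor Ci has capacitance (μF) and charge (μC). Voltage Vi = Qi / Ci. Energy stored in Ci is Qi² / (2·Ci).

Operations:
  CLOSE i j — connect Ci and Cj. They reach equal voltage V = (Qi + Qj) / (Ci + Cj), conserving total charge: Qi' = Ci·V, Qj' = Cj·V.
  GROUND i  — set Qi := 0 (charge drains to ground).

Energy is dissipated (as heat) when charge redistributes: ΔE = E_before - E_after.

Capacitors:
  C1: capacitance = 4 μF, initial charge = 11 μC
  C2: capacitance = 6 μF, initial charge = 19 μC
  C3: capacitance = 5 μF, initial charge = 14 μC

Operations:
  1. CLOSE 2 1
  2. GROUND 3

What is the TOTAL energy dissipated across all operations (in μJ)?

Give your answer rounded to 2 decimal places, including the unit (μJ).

Answer: 19.81 μJ

Derivation:
Initial: C1(4μF, Q=11μC, V=2.75V), C2(6μF, Q=19μC, V=3.17V), C3(5μF, Q=14μC, V=2.80V)
Op 1: CLOSE 2-1: Q_total=30.00, C_total=10.00, V=3.00; Q2=18.00, Q1=12.00; dissipated=0.208
Op 2: GROUND 3: Q3=0; energy lost=19.600
Total dissipated: 19.808 μJ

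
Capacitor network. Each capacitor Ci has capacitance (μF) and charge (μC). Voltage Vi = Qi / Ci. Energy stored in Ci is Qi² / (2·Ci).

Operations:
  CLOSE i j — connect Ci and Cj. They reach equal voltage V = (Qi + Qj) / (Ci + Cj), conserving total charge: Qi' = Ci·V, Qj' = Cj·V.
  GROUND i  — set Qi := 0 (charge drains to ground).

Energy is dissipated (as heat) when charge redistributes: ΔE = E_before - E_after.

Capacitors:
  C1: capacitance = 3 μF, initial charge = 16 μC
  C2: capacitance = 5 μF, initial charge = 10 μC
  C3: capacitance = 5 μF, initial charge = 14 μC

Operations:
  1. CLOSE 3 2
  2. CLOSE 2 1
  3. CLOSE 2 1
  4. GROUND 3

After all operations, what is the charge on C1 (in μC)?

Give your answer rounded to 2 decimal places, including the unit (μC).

Answer: 10.50 μC

Derivation:
Initial: C1(3μF, Q=16μC, V=5.33V), C2(5μF, Q=10μC, V=2.00V), C3(5μF, Q=14μC, V=2.80V)
Op 1: CLOSE 3-2: Q_total=24.00, C_total=10.00, V=2.40; Q3=12.00, Q2=12.00; dissipated=0.800
Op 2: CLOSE 2-1: Q_total=28.00, C_total=8.00, V=3.50; Q2=17.50, Q1=10.50; dissipated=8.067
Op 3: CLOSE 2-1: Q_total=28.00, C_total=8.00, V=3.50; Q2=17.50, Q1=10.50; dissipated=0.000
Op 4: GROUND 3: Q3=0; energy lost=14.400
Final charges: Q1=10.50, Q2=17.50, Q3=0.00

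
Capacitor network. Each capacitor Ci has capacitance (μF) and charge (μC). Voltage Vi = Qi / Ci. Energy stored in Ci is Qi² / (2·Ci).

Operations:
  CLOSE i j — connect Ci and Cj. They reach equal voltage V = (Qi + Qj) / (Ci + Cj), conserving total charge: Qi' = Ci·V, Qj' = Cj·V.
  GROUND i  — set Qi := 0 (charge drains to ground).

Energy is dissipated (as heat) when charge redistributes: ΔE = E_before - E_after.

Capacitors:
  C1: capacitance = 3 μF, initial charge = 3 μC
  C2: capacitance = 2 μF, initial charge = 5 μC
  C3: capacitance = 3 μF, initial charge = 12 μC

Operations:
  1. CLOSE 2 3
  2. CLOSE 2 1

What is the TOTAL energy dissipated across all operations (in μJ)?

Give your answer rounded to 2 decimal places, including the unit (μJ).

Initial: C1(3μF, Q=3μC, V=1.00V), C2(2μF, Q=5μC, V=2.50V), C3(3μF, Q=12μC, V=4.00V)
Op 1: CLOSE 2-3: Q_total=17.00, C_total=5.00, V=3.40; Q2=6.80, Q3=10.20; dissipated=1.350
Op 2: CLOSE 2-1: Q_total=9.80, C_total=5.00, V=1.96; Q2=3.92, Q1=5.88; dissipated=3.456
Total dissipated: 4.806 μJ

Answer: 4.81 μJ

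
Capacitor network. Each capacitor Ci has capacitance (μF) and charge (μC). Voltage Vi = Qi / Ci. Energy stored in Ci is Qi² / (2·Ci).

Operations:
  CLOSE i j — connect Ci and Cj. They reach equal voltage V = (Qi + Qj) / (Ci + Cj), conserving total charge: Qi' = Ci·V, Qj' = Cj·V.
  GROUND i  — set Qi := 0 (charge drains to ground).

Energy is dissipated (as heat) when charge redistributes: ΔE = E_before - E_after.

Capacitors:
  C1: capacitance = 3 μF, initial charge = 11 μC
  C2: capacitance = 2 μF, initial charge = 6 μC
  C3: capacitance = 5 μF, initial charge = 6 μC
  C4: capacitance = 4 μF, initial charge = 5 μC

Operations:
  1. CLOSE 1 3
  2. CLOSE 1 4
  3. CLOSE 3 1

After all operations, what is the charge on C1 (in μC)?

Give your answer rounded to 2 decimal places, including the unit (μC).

Answer: 5.81 μC

Derivation:
Initial: C1(3μF, Q=11μC, V=3.67V), C2(2μF, Q=6μC, V=3.00V), C3(5μF, Q=6μC, V=1.20V), C4(4μF, Q=5μC, V=1.25V)
Op 1: CLOSE 1-3: Q_total=17.00, C_total=8.00, V=2.12; Q1=6.38, Q3=10.62; dissipated=5.704
Op 2: CLOSE 1-4: Q_total=11.38, C_total=7.00, V=1.62; Q1=4.88, Q4=6.50; dissipated=0.656
Op 3: CLOSE 3-1: Q_total=15.50, C_total=8.00, V=1.94; Q3=9.69, Q1=5.81; dissipated=0.234
Final charges: Q1=5.81, Q2=6.00, Q3=9.69, Q4=6.50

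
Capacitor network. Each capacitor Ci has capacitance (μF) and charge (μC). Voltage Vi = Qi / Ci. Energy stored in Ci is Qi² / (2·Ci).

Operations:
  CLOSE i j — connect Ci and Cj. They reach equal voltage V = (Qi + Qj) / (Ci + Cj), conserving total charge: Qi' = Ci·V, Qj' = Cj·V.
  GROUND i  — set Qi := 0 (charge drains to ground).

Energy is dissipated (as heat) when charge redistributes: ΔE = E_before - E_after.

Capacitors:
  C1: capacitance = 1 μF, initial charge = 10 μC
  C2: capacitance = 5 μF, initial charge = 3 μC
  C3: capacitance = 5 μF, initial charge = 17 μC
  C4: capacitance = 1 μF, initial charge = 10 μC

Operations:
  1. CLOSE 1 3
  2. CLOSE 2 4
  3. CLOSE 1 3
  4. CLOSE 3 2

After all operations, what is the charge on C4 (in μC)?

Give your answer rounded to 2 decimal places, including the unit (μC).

Answer: 2.17 μC

Derivation:
Initial: C1(1μF, Q=10μC, V=10.00V), C2(5μF, Q=3μC, V=0.60V), C3(5μF, Q=17μC, V=3.40V), C4(1μF, Q=10μC, V=10.00V)
Op 1: CLOSE 1-3: Q_total=27.00, C_total=6.00, V=4.50; Q1=4.50, Q3=22.50; dissipated=18.150
Op 2: CLOSE 2-4: Q_total=13.00, C_total=6.00, V=2.17; Q2=10.83, Q4=2.17; dissipated=36.817
Op 3: CLOSE 1-3: Q_total=27.00, C_total=6.00, V=4.50; Q1=4.50, Q3=22.50; dissipated=0.000
Op 4: CLOSE 3-2: Q_total=33.33, C_total=10.00, V=3.33; Q3=16.67, Q2=16.67; dissipated=6.806
Final charges: Q1=4.50, Q2=16.67, Q3=16.67, Q4=2.17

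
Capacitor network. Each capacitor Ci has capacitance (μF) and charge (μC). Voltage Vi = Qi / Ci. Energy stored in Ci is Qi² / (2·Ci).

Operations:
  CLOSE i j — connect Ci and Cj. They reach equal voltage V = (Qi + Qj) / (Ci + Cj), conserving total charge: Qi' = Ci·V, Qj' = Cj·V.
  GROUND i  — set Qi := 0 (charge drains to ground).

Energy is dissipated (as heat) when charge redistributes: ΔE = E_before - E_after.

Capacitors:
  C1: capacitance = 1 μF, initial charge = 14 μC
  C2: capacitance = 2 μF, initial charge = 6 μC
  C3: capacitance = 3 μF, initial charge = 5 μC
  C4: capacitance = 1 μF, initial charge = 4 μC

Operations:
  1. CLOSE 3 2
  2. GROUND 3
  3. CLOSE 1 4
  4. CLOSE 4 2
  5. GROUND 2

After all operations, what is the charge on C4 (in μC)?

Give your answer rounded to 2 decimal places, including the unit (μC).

Initial: C1(1μF, Q=14μC, V=14.00V), C2(2μF, Q=6μC, V=3.00V), C3(3μF, Q=5μC, V=1.67V), C4(1μF, Q=4μC, V=4.00V)
Op 1: CLOSE 3-2: Q_total=11.00, C_total=5.00, V=2.20; Q3=6.60, Q2=4.40; dissipated=1.067
Op 2: GROUND 3: Q3=0; energy lost=7.260
Op 3: CLOSE 1-4: Q_total=18.00, C_total=2.00, V=9.00; Q1=9.00, Q4=9.00; dissipated=25.000
Op 4: CLOSE 4-2: Q_total=13.40, C_total=3.00, V=4.47; Q4=4.47, Q2=8.93; dissipated=15.413
Op 5: GROUND 2: Q2=0; energy lost=19.951
Final charges: Q1=9.00, Q2=0.00, Q3=0.00, Q4=4.47

Answer: 4.47 μC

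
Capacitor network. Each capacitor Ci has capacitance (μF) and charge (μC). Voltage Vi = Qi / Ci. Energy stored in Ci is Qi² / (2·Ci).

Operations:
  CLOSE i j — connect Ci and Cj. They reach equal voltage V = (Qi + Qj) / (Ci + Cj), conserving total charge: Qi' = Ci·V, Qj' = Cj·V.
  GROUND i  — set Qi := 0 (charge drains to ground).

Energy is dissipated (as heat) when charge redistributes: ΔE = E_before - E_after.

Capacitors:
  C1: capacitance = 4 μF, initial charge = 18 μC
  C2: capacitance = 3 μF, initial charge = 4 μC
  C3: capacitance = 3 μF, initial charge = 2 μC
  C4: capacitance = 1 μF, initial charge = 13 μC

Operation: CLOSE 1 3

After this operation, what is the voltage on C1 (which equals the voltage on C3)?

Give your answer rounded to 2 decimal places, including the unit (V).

Answer: 2.86 V

Derivation:
Initial: C1(4μF, Q=18μC, V=4.50V), C2(3μF, Q=4μC, V=1.33V), C3(3μF, Q=2μC, V=0.67V), C4(1μF, Q=13μC, V=13.00V)
Op 1: CLOSE 1-3: Q_total=20.00, C_total=7.00, V=2.86; Q1=11.43, Q3=8.57; dissipated=12.595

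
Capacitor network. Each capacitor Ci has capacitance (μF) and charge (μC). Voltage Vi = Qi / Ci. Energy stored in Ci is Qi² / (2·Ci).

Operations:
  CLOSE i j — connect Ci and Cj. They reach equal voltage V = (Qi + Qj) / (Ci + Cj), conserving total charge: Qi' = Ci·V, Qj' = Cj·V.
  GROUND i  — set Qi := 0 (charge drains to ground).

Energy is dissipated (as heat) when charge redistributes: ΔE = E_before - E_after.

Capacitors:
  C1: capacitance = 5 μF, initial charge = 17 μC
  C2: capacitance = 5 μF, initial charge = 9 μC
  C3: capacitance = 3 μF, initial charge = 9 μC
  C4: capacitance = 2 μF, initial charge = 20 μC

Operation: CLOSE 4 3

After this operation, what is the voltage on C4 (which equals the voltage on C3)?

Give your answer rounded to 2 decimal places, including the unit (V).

Initial: C1(5μF, Q=17μC, V=3.40V), C2(5μF, Q=9μC, V=1.80V), C3(3μF, Q=9μC, V=3.00V), C4(2μF, Q=20μC, V=10.00V)
Op 1: CLOSE 4-3: Q_total=29.00, C_total=5.00, V=5.80; Q4=11.60, Q3=17.40; dissipated=29.400

Answer: 5.80 V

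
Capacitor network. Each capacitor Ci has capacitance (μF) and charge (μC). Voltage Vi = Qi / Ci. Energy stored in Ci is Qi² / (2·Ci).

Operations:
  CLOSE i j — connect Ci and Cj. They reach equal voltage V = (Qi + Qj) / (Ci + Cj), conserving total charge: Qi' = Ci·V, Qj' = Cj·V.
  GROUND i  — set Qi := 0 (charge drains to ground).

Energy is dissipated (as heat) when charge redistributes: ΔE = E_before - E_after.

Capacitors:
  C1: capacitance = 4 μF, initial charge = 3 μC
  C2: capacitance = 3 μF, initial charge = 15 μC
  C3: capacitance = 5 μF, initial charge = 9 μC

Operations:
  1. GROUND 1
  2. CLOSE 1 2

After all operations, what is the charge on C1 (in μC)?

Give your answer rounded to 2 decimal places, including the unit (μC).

Answer: 8.57 μC

Derivation:
Initial: C1(4μF, Q=3μC, V=0.75V), C2(3μF, Q=15μC, V=5.00V), C3(5μF, Q=9μC, V=1.80V)
Op 1: GROUND 1: Q1=0; energy lost=1.125
Op 2: CLOSE 1-2: Q_total=15.00, C_total=7.00, V=2.14; Q1=8.57, Q2=6.43; dissipated=21.429
Final charges: Q1=8.57, Q2=6.43, Q3=9.00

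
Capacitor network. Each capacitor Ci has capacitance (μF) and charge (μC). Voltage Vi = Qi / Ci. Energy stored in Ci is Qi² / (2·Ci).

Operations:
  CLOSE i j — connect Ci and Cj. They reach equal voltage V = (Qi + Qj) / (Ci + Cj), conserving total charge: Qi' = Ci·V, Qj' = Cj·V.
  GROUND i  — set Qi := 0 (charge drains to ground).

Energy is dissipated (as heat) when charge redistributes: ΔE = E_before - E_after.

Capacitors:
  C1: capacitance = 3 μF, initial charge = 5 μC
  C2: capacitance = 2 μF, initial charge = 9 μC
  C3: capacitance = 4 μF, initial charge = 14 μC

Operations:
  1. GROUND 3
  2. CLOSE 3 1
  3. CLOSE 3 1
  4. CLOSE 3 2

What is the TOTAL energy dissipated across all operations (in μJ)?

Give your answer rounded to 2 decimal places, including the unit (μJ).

Answer: 36.44 μJ

Derivation:
Initial: C1(3μF, Q=5μC, V=1.67V), C2(2μF, Q=9μC, V=4.50V), C3(4μF, Q=14μC, V=3.50V)
Op 1: GROUND 3: Q3=0; energy lost=24.500
Op 2: CLOSE 3-1: Q_total=5.00, C_total=7.00, V=0.71; Q3=2.86, Q1=2.14; dissipated=2.381
Op 3: CLOSE 3-1: Q_total=5.00, C_total=7.00, V=0.71; Q3=2.86, Q1=2.14; dissipated=0.000
Op 4: CLOSE 3-2: Q_total=11.86, C_total=6.00, V=1.98; Q3=7.90, Q2=3.95; dissipated=9.554
Total dissipated: 36.435 μJ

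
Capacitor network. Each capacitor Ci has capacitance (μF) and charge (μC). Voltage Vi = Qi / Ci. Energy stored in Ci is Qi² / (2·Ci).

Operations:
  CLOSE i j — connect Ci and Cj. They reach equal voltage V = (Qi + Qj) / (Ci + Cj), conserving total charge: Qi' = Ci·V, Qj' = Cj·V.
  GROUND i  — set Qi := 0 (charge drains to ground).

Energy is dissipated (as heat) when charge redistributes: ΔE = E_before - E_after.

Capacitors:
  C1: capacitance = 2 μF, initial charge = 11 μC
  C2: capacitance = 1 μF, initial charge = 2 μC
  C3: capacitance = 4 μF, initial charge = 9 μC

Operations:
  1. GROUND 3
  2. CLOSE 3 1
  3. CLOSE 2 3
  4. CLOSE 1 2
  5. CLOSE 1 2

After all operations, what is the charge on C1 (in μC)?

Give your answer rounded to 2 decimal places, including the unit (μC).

Initial: C1(2μF, Q=11μC, V=5.50V), C2(1μF, Q=2μC, V=2.00V), C3(4μF, Q=9μC, V=2.25V)
Op 1: GROUND 3: Q3=0; energy lost=10.125
Op 2: CLOSE 3-1: Q_total=11.00, C_total=6.00, V=1.83; Q3=7.33, Q1=3.67; dissipated=20.167
Op 3: CLOSE 2-3: Q_total=9.33, C_total=5.00, V=1.87; Q2=1.87, Q3=7.47; dissipated=0.011
Op 4: CLOSE 1-2: Q_total=5.53, C_total=3.00, V=1.84; Q1=3.69, Q2=1.84; dissipated=0.000
Op 5: CLOSE 1-2: Q_total=5.53, C_total=3.00, V=1.84; Q1=3.69, Q2=1.84; dissipated=0.000
Final charges: Q1=3.69, Q2=1.84, Q3=7.47

Answer: 3.69 μC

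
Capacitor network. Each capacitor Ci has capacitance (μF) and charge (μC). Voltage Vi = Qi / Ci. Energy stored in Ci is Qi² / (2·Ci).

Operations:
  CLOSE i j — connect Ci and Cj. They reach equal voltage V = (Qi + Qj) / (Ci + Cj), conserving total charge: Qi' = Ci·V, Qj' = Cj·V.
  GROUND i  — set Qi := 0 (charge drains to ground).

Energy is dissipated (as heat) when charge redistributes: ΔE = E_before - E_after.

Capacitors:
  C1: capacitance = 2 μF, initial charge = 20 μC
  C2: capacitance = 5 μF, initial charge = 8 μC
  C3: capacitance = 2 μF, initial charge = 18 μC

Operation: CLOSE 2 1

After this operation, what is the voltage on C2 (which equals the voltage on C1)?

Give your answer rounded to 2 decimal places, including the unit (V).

Initial: C1(2μF, Q=20μC, V=10.00V), C2(5μF, Q=8μC, V=1.60V), C3(2μF, Q=18μC, V=9.00V)
Op 1: CLOSE 2-1: Q_total=28.00, C_total=7.00, V=4.00; Q2=20.00, Q1=8.00; dissipated=50.400

Answer: 4.00 V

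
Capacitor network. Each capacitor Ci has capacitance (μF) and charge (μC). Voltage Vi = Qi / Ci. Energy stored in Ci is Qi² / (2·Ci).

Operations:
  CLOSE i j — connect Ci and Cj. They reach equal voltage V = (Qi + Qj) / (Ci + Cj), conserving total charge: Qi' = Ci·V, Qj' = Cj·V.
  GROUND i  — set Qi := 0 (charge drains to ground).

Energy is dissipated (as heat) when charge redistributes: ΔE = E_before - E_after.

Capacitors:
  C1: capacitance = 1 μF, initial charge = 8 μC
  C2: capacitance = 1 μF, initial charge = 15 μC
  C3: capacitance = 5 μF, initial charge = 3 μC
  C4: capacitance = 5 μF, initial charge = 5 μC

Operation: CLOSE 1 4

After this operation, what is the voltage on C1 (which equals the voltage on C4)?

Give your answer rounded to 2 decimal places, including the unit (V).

Initial: C1(1μF, Q=8μC, V=8.00V), C2(1μF, Q=15μC, V=15.00V), C3(5μF, Q=3μC, V=0.60V), C4(5μF, Q=5μC, V=1.00V)
Op 1: CLOSE 1-4: Q_total=13.00, C_total=6.00, V=2.17; Q1=2.17, Q4=10.83; dissipated=20.417

Answer: 2.17 V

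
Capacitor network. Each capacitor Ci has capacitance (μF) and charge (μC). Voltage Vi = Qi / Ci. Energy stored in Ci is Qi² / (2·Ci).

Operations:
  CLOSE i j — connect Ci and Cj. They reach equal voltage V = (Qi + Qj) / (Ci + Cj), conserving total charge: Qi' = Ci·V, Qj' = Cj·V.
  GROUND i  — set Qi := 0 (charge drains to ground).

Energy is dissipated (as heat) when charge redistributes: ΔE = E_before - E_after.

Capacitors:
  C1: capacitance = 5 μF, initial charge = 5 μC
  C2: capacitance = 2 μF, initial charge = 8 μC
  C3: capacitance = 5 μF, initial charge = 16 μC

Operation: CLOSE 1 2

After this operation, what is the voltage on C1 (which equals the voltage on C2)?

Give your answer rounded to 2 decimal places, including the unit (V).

Initial: C1(5μF, Q=5μC, V=1.00V), C2(2μF, Q=8μC, V=4.00V), C3(5μF, Q=16μC, V=3.20V)
Op 1: CLOSE 1-2: Q_total=13.00, C_total=7.00, V=1.86; Q1=9.29, Q2=3.71; dissipated=6.429

Answer: 1.86 V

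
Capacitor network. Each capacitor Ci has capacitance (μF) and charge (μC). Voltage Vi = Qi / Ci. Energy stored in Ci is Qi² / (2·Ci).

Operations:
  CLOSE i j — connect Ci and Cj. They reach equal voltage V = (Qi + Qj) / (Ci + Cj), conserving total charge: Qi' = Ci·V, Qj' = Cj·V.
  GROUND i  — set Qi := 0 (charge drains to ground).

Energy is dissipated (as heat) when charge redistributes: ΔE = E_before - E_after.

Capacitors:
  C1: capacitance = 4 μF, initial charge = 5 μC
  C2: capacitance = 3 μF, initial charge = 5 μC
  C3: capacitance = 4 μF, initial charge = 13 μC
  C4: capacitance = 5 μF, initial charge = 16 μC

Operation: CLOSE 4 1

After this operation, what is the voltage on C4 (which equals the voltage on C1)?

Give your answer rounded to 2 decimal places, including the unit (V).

Answer: 2.33 V

Derivation:
Initial: C1(4μF, Q=5μC, V=1.25V), C2(3μF, Q=5μC, V=1.67V), C3(4μF, Q=13μC, V=3.25V), C4(5μF, Q=16μC, V=3.20V)
Op 1: CLOSE 4-1: Q_total=21.00, C_total=9.00, V=2.33; Q4=11.67, Q1=9.33; dissipated=4.225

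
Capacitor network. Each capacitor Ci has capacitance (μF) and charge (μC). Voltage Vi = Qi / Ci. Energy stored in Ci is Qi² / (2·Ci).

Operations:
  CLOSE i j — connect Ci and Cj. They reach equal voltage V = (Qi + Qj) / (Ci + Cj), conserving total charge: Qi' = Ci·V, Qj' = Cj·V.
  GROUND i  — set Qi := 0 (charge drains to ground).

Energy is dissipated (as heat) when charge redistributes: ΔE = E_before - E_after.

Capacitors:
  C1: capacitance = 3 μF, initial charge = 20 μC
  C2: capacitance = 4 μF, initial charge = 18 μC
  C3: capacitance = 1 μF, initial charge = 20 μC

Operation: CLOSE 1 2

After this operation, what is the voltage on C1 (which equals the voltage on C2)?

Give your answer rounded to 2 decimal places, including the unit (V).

Initial: C1(3μF, Q=20μC, V=6.67V), C2(4μF, Q=18μC, V=4.50V), C3(1μF, Q=20μC, V=20.00V)
Op 1: CLOSE 1-2: Q_total=38.00, C_total=7.00, V=5.43; Q1=16.29, Q2=21.71; dissipated=4.024

Answer: 5.43 V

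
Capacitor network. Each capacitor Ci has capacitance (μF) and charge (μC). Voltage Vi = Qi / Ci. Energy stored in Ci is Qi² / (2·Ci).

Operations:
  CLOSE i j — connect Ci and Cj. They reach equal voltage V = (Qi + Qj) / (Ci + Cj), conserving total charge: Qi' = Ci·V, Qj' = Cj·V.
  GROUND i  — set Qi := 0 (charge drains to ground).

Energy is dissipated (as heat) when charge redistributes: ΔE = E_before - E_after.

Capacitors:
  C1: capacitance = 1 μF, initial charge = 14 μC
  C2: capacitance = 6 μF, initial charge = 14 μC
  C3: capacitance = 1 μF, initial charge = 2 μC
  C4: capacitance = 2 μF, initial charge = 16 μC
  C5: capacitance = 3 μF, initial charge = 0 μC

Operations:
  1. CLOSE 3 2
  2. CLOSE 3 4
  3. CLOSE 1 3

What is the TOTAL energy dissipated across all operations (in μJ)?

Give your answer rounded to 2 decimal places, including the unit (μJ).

Answer: 26.55 μJ

Derivation:
Initial: C1(1μF, Q=14μC, V=14.00V), C2(6μF, Q=14μC, V=2.33V), C3(1μF, Q=2μC, V=2.00V), C4(2μF, Q=16μC, V=8.00V), C5(3μF, Q=0μC, V=0.00V)
Op 1: CLOSE 3-2: Q_total=16.00, C_total=7.00, V=2.29; Q3=2.29, Q2=13.71; dissipated=0.048
Op 2: CLOSE 3-4: Q_total=18.29, C_total=3.00, V=6.10; Q3=6.10, Q4=12.19; dissipated=10.884
Op 3: CLOSE 1-3: Q_total=20.10, C_total=2.00, V=10.05; Q1=10.05, Q3=10.05; dissipated=15.621
Total dissipated: 26.553 μJ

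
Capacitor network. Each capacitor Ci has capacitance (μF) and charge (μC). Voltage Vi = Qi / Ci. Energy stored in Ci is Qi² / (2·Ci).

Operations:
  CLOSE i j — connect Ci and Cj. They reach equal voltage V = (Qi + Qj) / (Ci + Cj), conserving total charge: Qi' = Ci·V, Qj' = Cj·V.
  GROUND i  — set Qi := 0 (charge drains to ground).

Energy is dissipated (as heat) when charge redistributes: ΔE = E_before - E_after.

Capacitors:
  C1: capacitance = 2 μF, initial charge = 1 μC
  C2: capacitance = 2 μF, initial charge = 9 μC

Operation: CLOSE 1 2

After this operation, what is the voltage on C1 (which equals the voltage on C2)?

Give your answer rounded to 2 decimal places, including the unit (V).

Answer: 2.50 V

Derivation:
Initial: C1(2μF, Q=1μC, V=0.50V), C2(2μF, Q=9μC, V=4.50V)
Op 1: CLOSE 1-2: Q_total=10.00, C_total=4.00, V=2.50; Q1=5.00, Q2=5.00; dissipated=8.000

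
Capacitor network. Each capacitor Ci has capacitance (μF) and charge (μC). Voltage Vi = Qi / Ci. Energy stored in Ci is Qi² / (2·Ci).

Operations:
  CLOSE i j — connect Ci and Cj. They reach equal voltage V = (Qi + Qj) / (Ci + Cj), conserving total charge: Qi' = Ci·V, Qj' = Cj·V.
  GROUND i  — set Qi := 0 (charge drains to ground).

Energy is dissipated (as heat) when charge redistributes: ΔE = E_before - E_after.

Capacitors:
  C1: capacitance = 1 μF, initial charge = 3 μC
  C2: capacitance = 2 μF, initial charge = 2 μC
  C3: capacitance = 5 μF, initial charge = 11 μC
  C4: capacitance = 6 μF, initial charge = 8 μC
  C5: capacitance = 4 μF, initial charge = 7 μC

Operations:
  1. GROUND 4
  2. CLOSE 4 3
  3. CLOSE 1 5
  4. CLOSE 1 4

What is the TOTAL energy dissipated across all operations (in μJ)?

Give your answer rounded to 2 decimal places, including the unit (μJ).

Answer: 12.99 μJ

Derivation:
Initial: C1(1μF, Q=3μC, V=3.00V), C2(2μF, Q=2μC, V=1.00V), C3(5μF, Q=11μC, V=2.20V), C4(6μF, Q=8μC, V=1.33V), C5(4μF, Q=7μC, V=1.75V)
Op 1: GROUND 4: Q4=0; energy lost=5.333
Op 2: CLOSE 4-3: Q_total=11.00, C_total=11.00, V=1.00; Q4=6.00, Q3=5.00; dissipated=6.600
Op 3: CLOSE 1-5: Q_total=10.00, C_total=5.00, V=2.00; Q1=2.00, Q5=8.00; dissipated=0.625
Op 4: CLOSE 1-4: Q_total=8.00, C_total=7.00, V=1.14; Q1=1.14, Q4=6.86; dissipated=0.429
Total dissipated: 12.987 μJ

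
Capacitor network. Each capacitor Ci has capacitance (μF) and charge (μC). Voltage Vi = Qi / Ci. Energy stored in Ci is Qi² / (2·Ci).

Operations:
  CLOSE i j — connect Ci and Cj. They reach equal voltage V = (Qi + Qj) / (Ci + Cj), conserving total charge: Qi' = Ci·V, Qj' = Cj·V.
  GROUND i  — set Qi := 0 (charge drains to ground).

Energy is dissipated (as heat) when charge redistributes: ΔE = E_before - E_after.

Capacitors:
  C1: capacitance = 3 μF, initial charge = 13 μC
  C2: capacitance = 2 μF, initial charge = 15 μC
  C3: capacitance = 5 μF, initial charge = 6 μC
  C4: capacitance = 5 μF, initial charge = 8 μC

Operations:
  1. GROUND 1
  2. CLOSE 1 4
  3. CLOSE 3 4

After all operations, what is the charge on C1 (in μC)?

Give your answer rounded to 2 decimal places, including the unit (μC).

Initial: C1(3μF, Q=13μC, V=4.33V), C2(2μF, Q=15μC, V=7.50V), C3(5μF, Q=6μC, V=1.20V), C4(5μF, Q=8μC, V=1.60V)
Op 1: GROUND 1: Q1=0; energy lost=28.167
Op 2: CLOSE 1-4: Q_total=8.00, C_total=8.00, V=1.00; Q1=3.00, Q4=5.00; dissipated=2.400
Op 3: CLOSE 3-4: Q_total=11.00, C_total=10.00, V=1.10; Q3=5.50, Q4=5.50; dissipated=0.050
Final charges: Q1=3.00, Q2=15.00, Q3=5.50, Q4=5.50

Answer: 3.00 μC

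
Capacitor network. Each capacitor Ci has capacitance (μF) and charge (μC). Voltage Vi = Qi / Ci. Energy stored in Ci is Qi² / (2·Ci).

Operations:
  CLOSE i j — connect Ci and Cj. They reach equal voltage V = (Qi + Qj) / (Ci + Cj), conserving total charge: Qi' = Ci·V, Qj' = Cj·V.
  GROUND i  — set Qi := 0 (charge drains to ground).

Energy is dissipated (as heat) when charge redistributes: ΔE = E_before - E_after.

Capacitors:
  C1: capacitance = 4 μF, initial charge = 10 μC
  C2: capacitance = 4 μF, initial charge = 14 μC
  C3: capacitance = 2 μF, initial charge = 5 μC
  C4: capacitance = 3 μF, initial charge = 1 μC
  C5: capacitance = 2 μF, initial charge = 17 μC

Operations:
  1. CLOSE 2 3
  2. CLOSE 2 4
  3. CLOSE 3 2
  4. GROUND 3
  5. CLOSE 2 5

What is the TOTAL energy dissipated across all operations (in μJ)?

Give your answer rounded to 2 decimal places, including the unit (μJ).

Answer: 39.24 μJ

Derivation:
Initial: C1(4μF, Q=10μC, V=2.50V), C2(4μF, Q=14μC, V=3.50V), C3(2μF, Q=5μC, V=2.50V), C4(3μF, Q=1μC, V=0.33V), C5(2μF, Q=17μC, V=8.50V)
Op 1: CLOSE 2-3: Q_total=19.00, C_total=6.00, V=3.17; Q2=12.67, Q3=6.33; dissipated=0.667
Op 2: CLOSE 2-4: Q_total=13.67, C_total=7.00, V=1.95; Q2=7.81, Q4=5.86; dissipated=6.881
Op 3: CLOSE 3-2: Q_total=14.14, C_total=6.00, V=2.36; Q3=4.71, Q2=9.43; dissipated=0.983
Op 4: GROUND 3: Q3=0; energy lost=5.556
Op 5: CLOSE 2-5: Q_total=26.43, C_total=6.00, V=4.40; Q2=17.62, Q5=8.81; dissipated=25.156
Total dissipated: 39.243 μJ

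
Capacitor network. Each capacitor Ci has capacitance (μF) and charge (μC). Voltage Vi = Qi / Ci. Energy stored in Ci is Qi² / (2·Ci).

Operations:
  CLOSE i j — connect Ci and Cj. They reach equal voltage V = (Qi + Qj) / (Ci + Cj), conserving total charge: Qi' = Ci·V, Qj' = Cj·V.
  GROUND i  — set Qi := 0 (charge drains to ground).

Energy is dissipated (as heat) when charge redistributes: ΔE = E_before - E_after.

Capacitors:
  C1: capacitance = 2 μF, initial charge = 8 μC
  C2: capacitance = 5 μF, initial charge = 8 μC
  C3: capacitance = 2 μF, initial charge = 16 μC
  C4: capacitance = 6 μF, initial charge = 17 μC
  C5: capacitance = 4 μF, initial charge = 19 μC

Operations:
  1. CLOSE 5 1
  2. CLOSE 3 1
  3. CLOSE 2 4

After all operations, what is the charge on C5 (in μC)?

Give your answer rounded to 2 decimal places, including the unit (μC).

Initial: C1(2μF, Q=8μC, V=4.00V), C2(5μF, Q=8μC, V=1.60V), C3(2μF, Q=16μC, V=8.00V), C4(6μF, Q=17μC, V=2.83V), C5(4μF, Q=19μC, V=4.75V)
Op 1: CLOSE 5-1: Q_total=27.00, C_total=6.00, V=4.50; Q5=18.00, Q1=9.00; dissipated=0.375
Op 2: CLOSE 3-1: Q_total=25.00, C_total=4.00, V=6.25; Q3=12.50, Q1=12.50; dissipated=6.125
Op 3: CLOSE 2-4: Q_total=25.00, C_total=11.00, V=2.27; Q2=11.36, Q4=13.64; dissipated=2.074
Final charges: Q1=12.50, Q2=11.36, Q3=12.50, Q4=13.64, Q5=18.00

Answer: 18.00 μC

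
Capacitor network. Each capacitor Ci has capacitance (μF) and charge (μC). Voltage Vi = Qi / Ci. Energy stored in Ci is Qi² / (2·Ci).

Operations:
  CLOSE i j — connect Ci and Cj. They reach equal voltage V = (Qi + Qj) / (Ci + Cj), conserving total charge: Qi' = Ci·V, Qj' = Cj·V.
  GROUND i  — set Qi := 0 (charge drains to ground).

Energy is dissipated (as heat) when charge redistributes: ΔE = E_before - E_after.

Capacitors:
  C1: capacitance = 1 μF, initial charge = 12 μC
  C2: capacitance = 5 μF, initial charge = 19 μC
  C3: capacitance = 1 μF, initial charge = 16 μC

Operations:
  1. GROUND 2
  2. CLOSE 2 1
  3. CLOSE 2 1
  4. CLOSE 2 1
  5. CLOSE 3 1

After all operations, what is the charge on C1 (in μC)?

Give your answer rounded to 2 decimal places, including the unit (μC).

Answer: 9.00 μC

Derivation:
Initial: C1(1μF, Q=12μC, V=12.00V), C2(5μF, Q=19μC, V=3.80V), C3(1μF, Q=16μC, V=16.00V)
Op 1: GROUND 2: Q2=0; energy lost=36.100
Op 2: CLOSE 2-1: Q_total=12.00, C_total=6.00, V=2.00; Q2=10.00, Q1=2.00; dissipated=60.000
Op 3: CLOSE 2-1: Q_total=12.00, C_total=6.00, V=2.00; Q2=10.00, Q1=2.00; dissipated=0.000
Op 4: CLOSE 2-1: Q_total=12.00, C_total=6.00, V=2.00; Q2=10.00, Q1=2.00; dissipated=0.000
Op 5: CLOSE 3-1: Q_total=18.00, C_total=2.00, V=9.00; Q3=9.00, Q1=9.00; dissipated=49.000
Final charges: Q1=9.00, Q2=10.00, Q3=9.00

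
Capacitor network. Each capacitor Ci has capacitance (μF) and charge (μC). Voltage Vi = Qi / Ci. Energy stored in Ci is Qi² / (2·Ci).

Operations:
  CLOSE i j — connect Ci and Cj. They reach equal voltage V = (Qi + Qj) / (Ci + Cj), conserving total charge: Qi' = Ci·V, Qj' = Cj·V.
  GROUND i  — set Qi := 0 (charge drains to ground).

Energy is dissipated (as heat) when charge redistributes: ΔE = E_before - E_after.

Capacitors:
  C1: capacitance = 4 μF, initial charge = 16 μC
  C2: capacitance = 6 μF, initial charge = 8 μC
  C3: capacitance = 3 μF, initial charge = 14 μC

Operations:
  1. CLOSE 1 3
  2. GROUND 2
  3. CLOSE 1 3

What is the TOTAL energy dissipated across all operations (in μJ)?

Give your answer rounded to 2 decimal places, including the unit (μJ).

Answer: 5.71 μJ

Derivation:
Initial: C1(4μF, Q=16μC, V=4.00V), C2(6μF, Q=8μC, V=1.33V), C3(3μF, Q=14μC, V=4.67V)
Op 1: CLOSE 1-3: Q_total=30.00, C_total=7.00, V=4.29; Q1=17.14, Q3=12.86; dissipated=0.381
Op 2: GROUND 2: Q2=0; energy lost=5.333
Op 3: CLOSE 1-3: Q_total=30.00, C_total=7.00, V=4.29; Q1=17.14, Q3=12.86; dissipated=0.000
Total dissipated: 5.714 μJ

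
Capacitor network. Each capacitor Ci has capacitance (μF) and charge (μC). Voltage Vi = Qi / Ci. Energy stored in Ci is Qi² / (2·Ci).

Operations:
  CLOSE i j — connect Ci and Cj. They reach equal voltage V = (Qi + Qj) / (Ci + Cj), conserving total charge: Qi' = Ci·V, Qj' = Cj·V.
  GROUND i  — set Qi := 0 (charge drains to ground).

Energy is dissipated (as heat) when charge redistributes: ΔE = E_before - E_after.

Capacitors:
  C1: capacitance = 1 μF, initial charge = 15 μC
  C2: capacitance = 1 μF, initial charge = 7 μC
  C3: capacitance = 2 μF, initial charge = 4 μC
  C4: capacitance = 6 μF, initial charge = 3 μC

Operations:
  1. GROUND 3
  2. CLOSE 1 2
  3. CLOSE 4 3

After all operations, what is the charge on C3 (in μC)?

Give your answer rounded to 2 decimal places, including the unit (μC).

Initial: C1(1μF, Q=15μC, V=15.00V), C2(1μF, Q=7μC, V=7.00V), C3(2μF, Q=4μC, V=2.00V), C4(6μF, Q=3μC, V=0.50V)
Op 1: GROUND 3: Q3=0; energy lost=4.000
Op 2: CLOSE 1-2: Q_total=22.00, C_total=2.00, V=11.00; Q1=11.00, Q2=11.00; dissipated=16.000
Op 3: CLOSE 4-3: Q_total=3.00, C_total=8.00, V=0.38; Q4=2.25, Q3=0.75; dissipated=0.188
Final charges: Q1=11.00, Q2=11.00, Q3=0.75, Q4=2.25

Answer: 0.75 μC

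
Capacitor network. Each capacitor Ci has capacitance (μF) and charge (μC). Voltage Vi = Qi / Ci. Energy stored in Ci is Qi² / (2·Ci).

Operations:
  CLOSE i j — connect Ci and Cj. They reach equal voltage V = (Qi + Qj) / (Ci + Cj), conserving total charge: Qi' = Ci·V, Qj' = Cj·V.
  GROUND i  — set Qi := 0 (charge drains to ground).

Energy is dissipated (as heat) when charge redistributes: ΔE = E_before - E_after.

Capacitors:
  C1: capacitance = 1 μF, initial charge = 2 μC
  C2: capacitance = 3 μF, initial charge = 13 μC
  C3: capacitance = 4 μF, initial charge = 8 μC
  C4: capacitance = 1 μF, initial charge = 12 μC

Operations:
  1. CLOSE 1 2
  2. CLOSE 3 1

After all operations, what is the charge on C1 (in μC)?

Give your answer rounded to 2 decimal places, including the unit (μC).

Initial: C1(1μF, Q=2μC, V=2.00V), C2(3μF, Q=13μC, V=4.33V), C3(4μF, Q=8μC, V=2.00V), C4(1μF, Q=12μC, V=12.00V)
Op 1: CLOSE 1-2: Q_total=15.00, C_total=4.00, V=3.75; Q1=3.75, Q2=11.25; dissipated=2.042
Op 2: CLOSE 3-1: Q_total=11.75, C_total=5.00, V=2.35; Q3=9.40, Q1=2.35; dissipated=1.225
Final charges: Q1=2.35, Q2=11.25, Q3=9.40, Q4=12.00

Answer: 2.35 μC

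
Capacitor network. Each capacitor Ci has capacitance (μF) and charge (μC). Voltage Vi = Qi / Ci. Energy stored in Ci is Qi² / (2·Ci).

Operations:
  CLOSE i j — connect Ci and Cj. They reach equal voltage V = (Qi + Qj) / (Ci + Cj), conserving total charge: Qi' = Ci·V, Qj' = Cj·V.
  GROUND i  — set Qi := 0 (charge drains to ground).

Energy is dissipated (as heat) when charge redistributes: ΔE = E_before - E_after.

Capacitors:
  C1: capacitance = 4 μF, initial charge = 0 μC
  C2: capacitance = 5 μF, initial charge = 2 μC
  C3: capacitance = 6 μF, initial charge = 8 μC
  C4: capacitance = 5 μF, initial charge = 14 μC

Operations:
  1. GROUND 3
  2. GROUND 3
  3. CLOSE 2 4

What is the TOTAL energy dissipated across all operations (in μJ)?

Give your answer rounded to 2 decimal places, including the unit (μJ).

Initial: C1(4μF, Q=0μC, V=0.00V), C2(5μF, Q=2μC, V=0.40V), C3(6μF, Q=8μC, V=1.33V), C4(5μF, Q=14μC, V=2.80V)
Op 1: GROUND 3: Q3=0; energy lost=5.333
Op 2: GROUND 3: Q3=0; energy lost=0.000
Op 3: CLOSE 2-4: Q_total=16.00, C_total=10.00, V=1.60; Q2=8.00, Q4=8.00; dissipated=7.200
Total dissipated: 12.533 μJ

Answer: 12.53 μJ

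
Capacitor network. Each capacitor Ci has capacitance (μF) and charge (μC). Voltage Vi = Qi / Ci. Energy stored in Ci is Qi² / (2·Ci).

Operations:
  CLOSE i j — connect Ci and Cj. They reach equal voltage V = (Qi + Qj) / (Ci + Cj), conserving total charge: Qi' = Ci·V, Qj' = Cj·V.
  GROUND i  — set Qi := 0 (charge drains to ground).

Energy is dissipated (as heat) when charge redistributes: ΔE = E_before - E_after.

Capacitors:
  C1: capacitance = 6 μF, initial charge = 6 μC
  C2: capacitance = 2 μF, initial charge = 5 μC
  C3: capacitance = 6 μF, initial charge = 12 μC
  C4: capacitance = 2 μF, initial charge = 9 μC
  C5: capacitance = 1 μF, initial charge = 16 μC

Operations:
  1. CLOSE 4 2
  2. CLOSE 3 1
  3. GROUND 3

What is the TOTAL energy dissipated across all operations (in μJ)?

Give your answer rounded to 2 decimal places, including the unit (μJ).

Initial: C1(6μF, Q=6μC, V=1.00V), C2(2μF, Q=5μC, V=2.50V), C3(6μF, Q=12μC, V=2.00V), C4(2μF, Q=9μC, V=4.50V), C5(1μF, Q=16μC, V=16.00V)
Op 1: CLOSE 4-2: Q_total=14.00, C_total=4.00, V=3.50; Q4=7.00, Q2=7.00; dissipated=2.000
Op 2: CLOSE 3-1: Q_total=18.00, C_total=12.00, V=1.50; Q3=9.00, Q1=9.00; dissipated=1.500
Op 3: GROUND 3: Q3=0; energy lost=6.750
Total dissipated: 10.250 μJ

Answer: 10.25 μJ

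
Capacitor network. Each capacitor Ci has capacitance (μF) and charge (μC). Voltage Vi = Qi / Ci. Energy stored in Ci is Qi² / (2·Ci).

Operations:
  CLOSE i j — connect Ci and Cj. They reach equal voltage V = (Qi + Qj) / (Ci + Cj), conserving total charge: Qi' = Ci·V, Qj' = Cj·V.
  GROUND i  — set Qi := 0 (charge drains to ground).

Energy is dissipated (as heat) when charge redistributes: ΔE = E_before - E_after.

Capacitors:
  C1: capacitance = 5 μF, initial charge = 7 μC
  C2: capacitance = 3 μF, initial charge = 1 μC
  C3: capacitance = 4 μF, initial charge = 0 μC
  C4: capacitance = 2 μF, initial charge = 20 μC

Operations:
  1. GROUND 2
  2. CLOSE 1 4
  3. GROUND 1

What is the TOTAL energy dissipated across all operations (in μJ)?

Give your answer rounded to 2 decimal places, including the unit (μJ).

Initial: C1(5μF, Q=7μC, V=1.40V), C2(3μF, Q=1μC, V=0.33V), C3(4μF, Q=0μC, V=0.00V), C4(2μF, Q=20μC, V=10.00V)
Op 1: GROUND 2: Q2=0; energy lost=0.167
Op 2: CLOSE 1-4: Q_total=27.00, C_total=7.00, V=3.86; Q1=19.29, Q4=7.71; dissipated=52.829
Op 3: GROUND 1: Q1=0; energy lost=37.194
Total dissipated: 90.189 μJ

Answer: 90.19 μJ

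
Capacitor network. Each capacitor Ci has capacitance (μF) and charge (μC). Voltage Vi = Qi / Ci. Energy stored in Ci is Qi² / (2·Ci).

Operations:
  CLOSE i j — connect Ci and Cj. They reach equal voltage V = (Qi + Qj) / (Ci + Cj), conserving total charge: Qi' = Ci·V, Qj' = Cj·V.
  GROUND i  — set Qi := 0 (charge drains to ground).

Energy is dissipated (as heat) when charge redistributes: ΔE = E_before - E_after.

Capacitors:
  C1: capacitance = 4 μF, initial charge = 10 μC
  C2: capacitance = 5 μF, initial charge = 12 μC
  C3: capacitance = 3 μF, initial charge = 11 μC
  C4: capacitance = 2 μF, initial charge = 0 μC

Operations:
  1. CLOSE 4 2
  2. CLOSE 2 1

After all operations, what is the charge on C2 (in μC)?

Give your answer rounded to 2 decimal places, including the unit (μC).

Initial: C1(4μF, Q=10μC, V=2.50V), C2(5μF, Q=12μC, V=2.40V), C3(3μF, Q=11μC, V=3.67V), C4(2μF, Q=0μC, V=0.00V)
Op 1: CLOSE 4-2: Q_total=12.00, C_total=7.00, V=1.71; Q4=3.43, Q2=8.57; dissipated=4.114
Op 2: CLOSE 2-1: Q_total=18.57, C_total=9.00, V=2.06; Q2=10.32, Q1=8.25; dissipated=0.686
Final charges: Q1=8.25, Q2=10.32, Q3=11.00, Q4=3.43

Answer: 10.32 μC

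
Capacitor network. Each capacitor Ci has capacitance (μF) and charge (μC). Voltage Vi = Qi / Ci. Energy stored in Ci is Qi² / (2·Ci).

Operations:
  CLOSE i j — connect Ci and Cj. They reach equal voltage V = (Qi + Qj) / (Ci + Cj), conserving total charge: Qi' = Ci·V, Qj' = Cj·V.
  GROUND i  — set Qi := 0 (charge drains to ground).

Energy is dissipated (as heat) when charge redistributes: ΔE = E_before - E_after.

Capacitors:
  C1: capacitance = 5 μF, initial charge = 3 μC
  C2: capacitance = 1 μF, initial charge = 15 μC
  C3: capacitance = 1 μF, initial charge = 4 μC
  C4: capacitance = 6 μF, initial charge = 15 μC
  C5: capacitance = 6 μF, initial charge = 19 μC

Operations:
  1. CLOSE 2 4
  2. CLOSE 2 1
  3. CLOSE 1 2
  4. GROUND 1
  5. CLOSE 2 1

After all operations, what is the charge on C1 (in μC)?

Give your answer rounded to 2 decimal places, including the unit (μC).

Initial: C1(5μF, Q=3μC, V=0.60V), C2(1μF, Q=15μC, V=15.00V), C3(1μF, Q=4μC, V=4.00V), C4(6μF, Q=15μC, V=2.50V), C5(6μF, Q=19μC, V=3.17V)
Op 1: CLOSE 2-4: Q_total=30.00, C_total=7.00, V=4.29; Q2=4.29, Q4=25.71; dissipated=66.964
Op 2: CLOSE 2-1: Q_total=7.29, C_total=6.00, V=1.21; Q2=1.21, Q1=6.07; dissipated=5.660
Op 3: CLOSE 1-2: Q_total=7.29, C_total=6.00, V=1.21; Q1=6.07, Q2=1.21; dissipated=0.000
Op 4: GROUND 1: Q1=0; energy lost=3.686
Op 5: CLOSE 2-1: Q_total=1.21, C_total=6.00, V=0.20; Q2=0.20, Q1=1.01; dissipated=0.614
Final charges: Q1=1.01, Q2=0.20, Q3=4.00, Q4=25.71, Q5=19.00

Answer: 1.01 μC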